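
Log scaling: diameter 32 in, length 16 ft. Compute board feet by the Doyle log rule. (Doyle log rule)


Doyle: BF = (D - 4)^2 * L / 16
Adjusted diameter = 32 - 4 = 28 in
(D-4)^2 = 28^2 = 784
BF = 784 * 16 / 16 = 784 BF

784


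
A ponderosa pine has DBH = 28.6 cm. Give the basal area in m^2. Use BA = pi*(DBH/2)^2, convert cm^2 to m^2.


Formula: BA = pi * (DBH/2)^2 / 10000  (cm^2 to m^2)
Radius = DBH/2 = 28.6/2 = 14.3 cm
BA = pi * 14.3^2 / 10000
   = 642.4243 cm^2 / 10000
   = 0.0642 m^2

0.0642


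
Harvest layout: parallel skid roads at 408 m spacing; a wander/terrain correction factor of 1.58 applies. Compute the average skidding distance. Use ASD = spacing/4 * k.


Formula: ASD = (spacing / 4) * correction
Uncorrected distance = spacing / 4 = 408 / 4 = 102 m
ASD = 102 * 1.58 = 161 m

161


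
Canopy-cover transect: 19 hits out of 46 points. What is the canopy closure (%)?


Formula: Canopy closure = covered points / total points * 100
Closure = 19 / 46 * 100
Closure = 0.413 * 100 = 41.3%

41.3


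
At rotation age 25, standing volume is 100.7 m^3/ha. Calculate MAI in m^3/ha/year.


Formula: MAI = Total Volume / Stand Age
MAI = 100.7 m^3/ha / 25 years
MAI = 4.03 m^3/ha/year

4.03


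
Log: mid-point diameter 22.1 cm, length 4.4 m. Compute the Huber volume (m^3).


Huber: V = Am * L,  Am = pi*(Dm/200)^2
Am = pi*(22.1/200)^2 = 0.03836 m^2
V = 0.03836*4.4 = 0.1688 m^3

0.1688


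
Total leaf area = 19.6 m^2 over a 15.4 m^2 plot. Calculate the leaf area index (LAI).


Formula: LAI = total leaf area / ground area  (dimensionless)
LAI = 19.6 m^2 / 15.4 m^2
LAI = 1.27

1.27


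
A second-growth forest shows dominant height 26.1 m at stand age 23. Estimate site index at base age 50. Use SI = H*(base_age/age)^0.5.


Formula: SI = H_dom * (base_age / age)^0.5
Age ratio = 50 / 23 = 2.17391
sqrt(age_ratio) = 1.47442
SI = 26.1 * 1.47442 = 38.5 m

38.5


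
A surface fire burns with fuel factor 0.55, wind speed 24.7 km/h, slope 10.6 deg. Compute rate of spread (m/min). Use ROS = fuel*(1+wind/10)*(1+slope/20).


Formula: ROS = fuel * (1 + wind/10) * (1 + slope/20)
Wind factor = 1 + 24.7/10 = 3.47
Slope factor = 1 + 10.6/20 = 1.53
ROS = 0.55 * 3.47 * 1.53 = 2.92 m/min

2.92


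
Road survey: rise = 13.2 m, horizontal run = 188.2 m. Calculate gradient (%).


Formula: Gradient = rise / run * 100
Gradient = 13.2 / 188.2 * 100 = 7.0%

7.0


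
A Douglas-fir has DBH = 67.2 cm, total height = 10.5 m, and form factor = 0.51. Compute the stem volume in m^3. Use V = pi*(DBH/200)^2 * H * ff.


Formula: V = pi * (DBH/200)^2 * H * ff
Radius = DBH/200 = 67.2/200 = 0.336 m
Radius^2 = 0.336^2 = 0.112896 m^2
V = pi * 0.112896 * 10.5 * 0.51
V = 1.899 m^3

1.899


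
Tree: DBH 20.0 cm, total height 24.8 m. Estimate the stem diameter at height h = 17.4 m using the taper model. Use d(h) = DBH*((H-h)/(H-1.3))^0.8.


Taper: d(h) = DBH * ((H - h) / (H - 1.3))^0.8
Numerator = H - h = 24.8 - 17.4 = 7.4 m
Denominator = H - 1.3 = 24.8 - 1.3 = 23.5 m
Ratio = 7.4 / 23.5 = 0.31489
d = 20.0 * 0.31489^0.8 = 7.9 cm

7.9


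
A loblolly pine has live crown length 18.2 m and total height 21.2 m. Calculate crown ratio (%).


Formula: Crown Ratio = (Crown Length / Total Height) * 100
CR = (18.2 m / 21.2 m) * 100
CR = 0.8585 * 100 = 85.8%

85.8


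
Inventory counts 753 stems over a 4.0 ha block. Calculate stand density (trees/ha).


Formula: Stand Density = N_trees / Area_ha
Density = 753 trees / 4.0 ha
Density = 188 trees/ha

188


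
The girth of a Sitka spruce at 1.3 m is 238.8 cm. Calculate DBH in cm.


Formula: DBH = C / pi
DBH = 238.8 / pi
pi = 3.14159...
DBH = 76.0 cm

76.0


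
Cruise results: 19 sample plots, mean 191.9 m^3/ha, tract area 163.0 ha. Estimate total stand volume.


Formula: Total Volume = Mean Volume per ha * Total Area
Total Volume = 191.9 m^3/ha * 163.0 ha
Total Volume = 31280 m^3

31280


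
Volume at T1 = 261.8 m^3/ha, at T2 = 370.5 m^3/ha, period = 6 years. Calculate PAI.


Formula: PAI = (V_T2 - V_T1) / (T2 - T1)
Volume increment = 370.5 - 261.8 = 108.7 m^3/ha
PAI = 108.7 / 6 = 18.12 m^3/ha/year

18.12


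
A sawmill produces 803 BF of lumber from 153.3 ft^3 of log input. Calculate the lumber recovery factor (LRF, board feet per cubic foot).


Formula: LRF = Lumber Output (BF) / Log Input (ft^3)
LRF = 803 BF / 153.3 ft^3
LRF = 5.24 BF/ft^3

5.24


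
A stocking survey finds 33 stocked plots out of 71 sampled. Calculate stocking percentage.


Formula: Stocking % = stocked plots / total plots * 100
Stocking = 33 / 71 * 100
Stocking = 0.4648 * 100 = 46.5%

46.5


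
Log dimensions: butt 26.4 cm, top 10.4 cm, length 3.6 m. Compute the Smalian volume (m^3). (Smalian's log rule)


Smalian: V = (A1 + A2)/2 * L,  A = pi*(D/200)^2
A1 = pi*(26.4/200)^2 = 0.054739 m^2
A2 = pi*(10.4/200)^2 = 0.008495 m^2
V = (0.054739+0.008495)/2*3.6 = 0.1138 m^3

0.1138


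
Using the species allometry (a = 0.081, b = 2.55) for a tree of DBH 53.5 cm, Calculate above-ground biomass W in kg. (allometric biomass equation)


Formula: W = a * DBH^b  (allometric power law)
DBH^b = 53.5^2.55 = 25544.7787
W = 0.081 * 25544.7787 = 2069.1 kg

2069.1


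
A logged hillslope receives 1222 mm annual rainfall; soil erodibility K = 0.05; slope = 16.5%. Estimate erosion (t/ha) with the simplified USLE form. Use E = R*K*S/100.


Formula: E = R * K * S / 100  (simplified USLE)
R * K = 1222 * 0.05 = 61.1
E = 61.1 * 16.5 / 100 = 10.08 t/ha

10.08


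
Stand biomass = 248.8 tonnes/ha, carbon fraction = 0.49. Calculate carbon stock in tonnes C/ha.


Formula: Carbon Stock = Biomass * Carbon Fraction
C = 248.8 t/ha * 0.49
C = 121.9 t C/ha

121.9


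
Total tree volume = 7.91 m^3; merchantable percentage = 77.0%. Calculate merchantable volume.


Formula: MV = V_total * (merchantable_pct / 100)
Merchantable fraction = 77.0% / 100 = 0.77
MV = 7.91 m^3 * 0.77 = 6.091 m^3

6.091


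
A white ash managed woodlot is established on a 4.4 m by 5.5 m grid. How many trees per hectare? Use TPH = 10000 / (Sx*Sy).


Formula: TPH = 10000 m^2/ha / (spacing_x * spacing_y)
Area per tree = 4.4 m * 5.5 m = 24.2 m^2
TPH = 10000 / 24.2 = 413 trees/ha

413


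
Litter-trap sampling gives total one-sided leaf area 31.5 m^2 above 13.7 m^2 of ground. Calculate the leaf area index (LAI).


Formula: LAI = total leaf area / ground area  (dimensionless)
LAI = 31.5 m^2 / 13.7 m^2
LAI = 2.3

2.3


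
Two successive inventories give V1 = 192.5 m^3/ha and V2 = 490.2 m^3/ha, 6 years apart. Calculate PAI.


Formula: PAI = (V_T2 - V_T1) / (T2 - T1)
Volume increment = 490.2 - 192.5 = 297.7 m^3/ha
PAI = 297.7 / 6 = 49.62 m^3/ha/year

49.62


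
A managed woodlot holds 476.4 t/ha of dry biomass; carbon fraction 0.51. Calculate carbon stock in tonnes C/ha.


Formula: Carbon Stock = Biomass * Carbon Fraction
C = 476.4 t/ha * 0.51
C = 243.0 t C/ha

243.0


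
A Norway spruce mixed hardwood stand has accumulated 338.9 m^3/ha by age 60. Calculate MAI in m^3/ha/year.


Formula: MAI = Total Volume / Stand Age
MAI = 338.9 m^3/ha / 60 years
MAI = 5.65 m^3/ha/year

5.65


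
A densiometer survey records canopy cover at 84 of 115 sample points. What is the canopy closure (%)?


Formula: Canopy closure = covered points / total points * 100
Closure = 84 / 115 * 100
Closure = 0.7304 * 100 = 73.0%

73.0


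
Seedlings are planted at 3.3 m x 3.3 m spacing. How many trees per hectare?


Formula: TPH = 10000 m^2/ha / (spacing_x * spacing_y)
Area per tree = 3.3 m * 3.3 m = 10.89 m^2
TPH = 10000 / 10.89 = 918 trees/ha

918


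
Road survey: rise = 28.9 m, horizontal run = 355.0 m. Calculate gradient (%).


Formula: Gradient = rise / run * 100
Gradient = 28.9 / 355.0 * 100 = 8.1%

8.1


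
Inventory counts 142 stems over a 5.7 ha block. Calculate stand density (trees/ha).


Formula: Stand Density = N_trees / Area_ha
Density = 142 trees / 5.7 ha
Density = 25 trees/ha

25


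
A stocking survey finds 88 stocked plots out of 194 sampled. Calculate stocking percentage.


Formula: Stocking % = stocked plots / total plots * 100
Stocking = 88 / 194 * 100
Stocking = 0.4536 * 100 = 45.4%

45.4


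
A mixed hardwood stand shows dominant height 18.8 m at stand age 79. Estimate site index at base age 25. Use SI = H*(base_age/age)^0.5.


Formula: SI = H_dom * (base_age / age)^0.5
Age ratio = 25 / 79 = 0.31646
sqrt(age_ratio) = 0.56254
SI = 18.8 * 0.56254 = 10.6 m

10.6


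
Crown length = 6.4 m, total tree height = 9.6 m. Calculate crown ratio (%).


Formula: Crown Ratio = (Crown Length / Total Height) * 100
CR = (6.4 m / 9.6 m) * 100
CR = 0.6667 * 100 = 66.7%

66.7


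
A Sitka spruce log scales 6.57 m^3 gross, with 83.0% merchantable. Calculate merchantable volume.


Formula: MV = V_total * (merchantable_pct / 100)
Merchantable fraction = 83.0% / 100 = 0.83
MV = 6.57 m^3 * 0.83 = 5.453 m^3

5.453


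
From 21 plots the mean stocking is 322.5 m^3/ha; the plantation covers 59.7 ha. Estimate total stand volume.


Formula: Total Volume = Mean Volume per ha * Total Area
Total Volume = 322.5 m^3/ha * 59.7 ha
Total Volume = 19253 m^3

19253


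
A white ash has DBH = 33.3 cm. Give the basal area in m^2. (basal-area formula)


Formula: BA = pi * (DBH/2)^2 / 10000  (cm^2 to m^2)
Radius = DBH/2 = 33.3/2 = 16.65 cm
BA = pi * 16.65^2 / 10000
   = 870.9202 cm^2 / 10000
   = 0.0871 m^2

0.0871


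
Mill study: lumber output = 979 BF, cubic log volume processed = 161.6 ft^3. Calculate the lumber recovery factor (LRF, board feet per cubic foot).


Formula: LRF = Lumber Output (BF) / Log Input (ft^3)
LRF = 979 BF / 161.6 ft^3
LRF = 6.06 BF/ft^3

6.06


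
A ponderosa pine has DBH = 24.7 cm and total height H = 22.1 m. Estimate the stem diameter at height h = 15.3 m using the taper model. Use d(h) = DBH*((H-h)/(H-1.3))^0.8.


Taper: d(h) = DBH * ((H - h) / (H - 1.3))^0.8
Numerator = H - h = 22.1 - 15.3 = 6.8 m
Denominator = H - 1.3 = 22.1 - 1.3 = 20.8 m
Ratio = 6.8 / 20.8 = 0.32692
d = 24.7 * 0.32692^0.8 = 10.1 cm

10.1


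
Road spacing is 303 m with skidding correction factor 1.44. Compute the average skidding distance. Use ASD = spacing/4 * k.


Formula: ASD = (spacing / 4) * correction
Uncorrected distance = spacing / 4 = 303 / 4 = 75.75 m
ASD = 75.75 * 1.44 = 109 m

109


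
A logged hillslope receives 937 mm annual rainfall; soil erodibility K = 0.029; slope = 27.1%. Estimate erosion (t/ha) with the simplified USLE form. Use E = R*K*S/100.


Formula: E = R * K * S / 100  (simplified USLE)
R * K = 937 * 0.029 = 27.173
E = 27.173 * 27.1 / 100 = 7.36 t/ha

7.36


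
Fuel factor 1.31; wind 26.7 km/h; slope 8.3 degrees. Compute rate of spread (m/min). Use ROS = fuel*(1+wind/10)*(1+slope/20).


Formula: ROS = fuel * (1 + wind/10) * (1 + slope/20)
Wind factor = 1 + 26.7/10 = 3.67
Slope factor = 1 + 8.3/20 = 1.415
ROS = 1.31 * 3.67 * 1.415 = 6.8 m/min

6.8


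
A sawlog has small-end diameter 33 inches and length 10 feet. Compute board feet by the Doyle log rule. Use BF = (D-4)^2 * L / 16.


Doyle: BF = (D - 4)^2 * L / 16
Adjusted diameter = 33 - 4 = 29 in
(D-4)^2 = 29^2 = 841
BF = 841 * 10 / 16 = 526 BF

526


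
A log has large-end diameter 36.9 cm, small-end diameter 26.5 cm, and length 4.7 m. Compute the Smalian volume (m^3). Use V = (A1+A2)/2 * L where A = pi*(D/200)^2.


Smalian: V = (A1 + A2)/2 * L,  A = pi*(D/200)^2
A1 = pi*(36.9/200)^2 = 0.106941 m^2
A2 = pi*(26.5/200)^2 = 0.055155 m^2
V = (0.106941+0.055155)/2*4.7 = 0.3809 m^3

0.3809


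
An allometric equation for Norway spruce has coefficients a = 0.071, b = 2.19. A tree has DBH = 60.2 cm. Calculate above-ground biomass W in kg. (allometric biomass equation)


Formula: W = a * DBH^b  (allometric power law)
DBH^b = 60.2^2.19 = 7894.3489
W = 0.071 * 7894.3489 = 560.5 kg

560.5


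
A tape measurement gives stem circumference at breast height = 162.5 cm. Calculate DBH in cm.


Formula: DBH = C / pi
DBH = 162.5 / pi
pi = 3.14159...
DBH = 51.7 cm

51.7


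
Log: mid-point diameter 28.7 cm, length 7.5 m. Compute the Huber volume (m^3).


Huber: V = Am * L,  Am = pi*(Dm/200)^2
Am = pi*(28.7/200)^2 = 0.064692 m^2
V = 0.064692*7.5 = 0.4852 m^3

0.4852


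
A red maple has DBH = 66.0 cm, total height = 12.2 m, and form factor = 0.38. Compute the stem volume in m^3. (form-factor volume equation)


Formula: V = pi * (DBH/200)^2 * H * ff
Radius = DBH/200 = 66.0/200 = 0.33 m
Radius^2 = 0.33^2 = 0.1089 m^2
V = pi * 0.1089 * 12.2 * 0.38
V = 1.586 m^3

1.586


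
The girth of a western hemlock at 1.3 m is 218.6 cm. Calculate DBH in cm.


Formula: DBH = C / pi
DBH = 218.6 / pi
pi = 3.14159...
DBH = 69.6 cm

69.6


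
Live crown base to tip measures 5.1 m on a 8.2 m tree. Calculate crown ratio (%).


Formula: Crown Ratio = (Crown Length / Total Height) * 100
CR = (5.1 m / 8.2 m) * 100
CR = 0.622 * 100 = 62.2%

62.2


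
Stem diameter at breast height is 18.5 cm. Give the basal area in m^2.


Formula: BA = pi * (DBH/2)^2 / 10000  (cm^2 to m^2)
Radius = DBH/2 = 18.5/2 = 9.25 cm
BA = pi * 9.25^2 / 10000
   = 268.8025 cm^2 / 10000
   = 0.0269 m^2

0.0269


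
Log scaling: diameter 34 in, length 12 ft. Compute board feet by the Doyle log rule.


Doyle: BF = (D - 4)^2 * L / 16
Adjusted diameter = 34 - 4 = 30 in
(D-4)^2 = 30^2 = 900
BF = 900 * 12 / 16 = 675 BF

675


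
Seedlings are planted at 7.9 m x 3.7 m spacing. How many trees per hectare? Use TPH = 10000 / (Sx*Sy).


Formula: TPH = 10000 m^2/ha / (spacing_x * spacing_y)
Area per tree = 7.9 m * 3.7 m = 29.23 m^2
TPH = 10000 / 29.23 = 342 trees/ha

342


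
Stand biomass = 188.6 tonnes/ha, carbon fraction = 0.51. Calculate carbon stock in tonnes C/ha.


Formula: Carbon Stock = Biomass * Carbon Fraction
C = 188.6 t/ha * 0.51
C = 96.2 t C/ha

96.2


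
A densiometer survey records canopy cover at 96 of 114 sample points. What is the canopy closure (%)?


Formula: Canopy closure = covered points / total points * 100
Closure = 96 / 114 * 100
Closure = 0.8421 * 100 = 84.2%

84.2


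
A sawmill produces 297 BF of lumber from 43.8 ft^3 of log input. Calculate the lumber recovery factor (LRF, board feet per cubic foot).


Formula: LRF = Lumber Output (BF) / Log Input (ft^3)
LRF = 297 BF / 43.8 ft^3
LRF = 6.78 BF/ft^3

6.78


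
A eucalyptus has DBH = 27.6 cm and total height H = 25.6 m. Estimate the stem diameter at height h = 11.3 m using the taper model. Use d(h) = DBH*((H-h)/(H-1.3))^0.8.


Taper: d(h) = DBH * ((H - h) / (H - 1.3))^0.8
Numerator = H - h = 25.6 - 11.3 = 14.3 m
Denominator = H - 1.3 = 25.6 - 1.3 = 24.3 m
Ratio = 14.3 / 24.3 = 0.58848
d = 27.6 * 0.58848^0.8 = 18.1 cm

18.1


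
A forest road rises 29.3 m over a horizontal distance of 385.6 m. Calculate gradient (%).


Formula: Gradient = rise / run * 100
Gradient = 29.3 / 385.6 * 100 = 7.6%

7.6


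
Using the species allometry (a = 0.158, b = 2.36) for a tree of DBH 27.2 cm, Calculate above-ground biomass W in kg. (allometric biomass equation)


Formula: W = a * DBH^b  (allometric power law)
DBH^b = 27.2^2.36 = 2429.8676
W = 0.158 * 2429.8676 = 383.9 kg

383.9


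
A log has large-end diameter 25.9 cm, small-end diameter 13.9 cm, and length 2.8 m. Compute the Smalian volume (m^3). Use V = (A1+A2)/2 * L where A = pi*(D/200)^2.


Smalian: V = (A1 + A2)/2 * L,  A = pi*(D/200)^2
A1 = pi*(25.9/200)^2 = 0.052685 m^2
A2 = pi*(13.9/200)^2 = 0.015175 m^2
V = (0.052685+0.015175)/2*2.8 = 0.095 m^3

0.095


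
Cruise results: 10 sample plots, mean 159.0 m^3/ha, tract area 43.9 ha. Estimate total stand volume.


Formula: Total Volume = Mean Volume per ha * Total Area
Total Volume = 159.0 m^3/ha * 43.9 ha
Total Volume = 6980 m^3

6980


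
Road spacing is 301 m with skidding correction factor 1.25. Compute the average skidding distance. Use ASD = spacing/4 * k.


Formula: ASD = (spacing / 4) * correction
Uncorrected distance = spacing / 4 = 301 / 4 = 75.25 m
ASD = 75.25 * 1.25 = 94 m

94


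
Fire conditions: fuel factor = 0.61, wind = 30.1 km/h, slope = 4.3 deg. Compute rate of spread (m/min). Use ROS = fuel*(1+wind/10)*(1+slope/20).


Formula: ROS = fuel * (1 + wind/10) * (1 + slope/20)
Wind factor = 1 + 30.1/10 = 4.01
Slope factor = 1 + 4.3/20 = 1.215
ROS = 0.61 * 4.01 * 1.215 = 2.97 m/min

2.97


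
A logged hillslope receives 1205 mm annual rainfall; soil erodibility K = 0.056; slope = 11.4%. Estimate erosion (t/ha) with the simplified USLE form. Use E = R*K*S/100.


Formula: E = R * K * S / 100  (simplified USLE)
R * K = 1205 * 0.056 = 67.48
E = 67.48 * 11.4 / 100 = 7.69 t/ha

7.69


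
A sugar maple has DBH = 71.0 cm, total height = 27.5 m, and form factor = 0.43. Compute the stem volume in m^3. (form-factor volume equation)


Formula: V = pi * (DBH/200)^2 * H * ff
Radius = DBH/200 = 71.0/200 = 0.355 m
Radius^2 = 0.355^2 = 0.126025 m^2
V = pi * 0.126025 * 27.5 * 0.43
V = 4.682 m^3

4.682


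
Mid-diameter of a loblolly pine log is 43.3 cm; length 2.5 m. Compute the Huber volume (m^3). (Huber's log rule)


Huber: V = Am * L,  Am = pi*(Dm/200)^2
Am = pi*(43.3/200)^2 = 0.147254 m^2
V = 0.147254*2.5 = 0.3681 m^3

0.3681


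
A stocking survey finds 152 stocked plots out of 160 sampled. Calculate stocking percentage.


Formula: Stocking % = stocked plots / total plots * 100
Stocking = 152 / 160 * 100
Stocking = 0.95 * 100 = 95.0%

95.0


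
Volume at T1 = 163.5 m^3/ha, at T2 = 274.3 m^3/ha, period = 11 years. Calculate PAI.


Formula: PAI = (V_T2 - V_T1) / (T2 - T1)
Volume increment = 274.3 - 163.5 = 110.8 m^3/ha
PAI = 110.8 / 11 = 10.07 m^3/ha/year

10.07


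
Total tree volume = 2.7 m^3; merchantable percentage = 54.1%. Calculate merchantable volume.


Formula: MV = V_total * (merchantable_pct / 100)
Merchantable fraction = 54.1% / 100 = 0.541
MV = 2.7 m^3 * 0.541 = 1.461 m^3

1.461


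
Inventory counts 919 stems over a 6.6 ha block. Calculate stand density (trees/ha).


Formula: Stand Density = N_trees / Area_ha
Density = 919 trees / 6.6 ha
Density = 139 trees/ha

139


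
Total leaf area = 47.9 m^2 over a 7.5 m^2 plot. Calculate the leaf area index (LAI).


Formula: LAI = total leaf area / ground area  (dimensionless)
LAI = 47.9 m^2 / 7.5 m^2
LAI = 6.39

6.39


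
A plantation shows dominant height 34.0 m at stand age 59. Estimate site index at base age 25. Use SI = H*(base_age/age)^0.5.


Formula: SI = H_dom * (base_age / age)^0.5
Age ratio = 25 / 59 = 0.42373
sqrt(age_ratio) = 0.65094
SI = 34.0 * 0.65094 = 22.1 m

22.1


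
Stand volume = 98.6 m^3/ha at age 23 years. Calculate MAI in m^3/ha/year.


Formula: MAI = Total Volume / Stand Age
MAI = 98.6 m^3/ha / 23 years
MAI = 4.29 m^3/ha/year

4.29


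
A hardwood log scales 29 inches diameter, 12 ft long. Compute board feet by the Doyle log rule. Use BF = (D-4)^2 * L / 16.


Doyle: BF = (D - 4)^2 * L / 16
Adjusted diameter = 29 - 4 = 25 in
(D-4)^2 = 25^2 = 625
BF = 625 * 12 / 16 = 469 BF

469


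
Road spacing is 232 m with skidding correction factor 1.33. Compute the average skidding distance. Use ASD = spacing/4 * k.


Formula: ASD = (spacing / 4) * correction
Uncorrected distance = spacing / 4 = 232 / 4 = 58 m
ASD = 58 * 1.33 = 77 m

77


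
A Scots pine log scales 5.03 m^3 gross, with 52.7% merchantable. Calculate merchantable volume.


Formula: MV = V_total * (merchantable_pct / 100)
Merchantable fraction = 52.7% / 100 = 0.527
MV = 5.03 m^3 * 0.527 = 2.651 m^3

2.651


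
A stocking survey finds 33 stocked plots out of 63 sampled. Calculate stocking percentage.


Formula: Stocking % = stocked plots / total plots * 100
Stocking = 33 / 63 * 100
Stocking = 0.5238 * 100 = 52.4%

52.4


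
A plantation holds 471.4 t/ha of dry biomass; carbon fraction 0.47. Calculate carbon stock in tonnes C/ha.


Formula: Carbon Stock = Biomass * Carbon Fraction
C = 471.4 t/ha * 0.47
C = 221.6 t C/ha

221.6


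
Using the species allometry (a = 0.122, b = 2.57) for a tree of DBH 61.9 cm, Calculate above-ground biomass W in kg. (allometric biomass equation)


Formula: W = a * DBH^b  (allometric power law)
DBH^b = 61.9^2.57 = 40238.7951
W = 0.122 * 40238.7951 = 4909.1 kg

4909.1


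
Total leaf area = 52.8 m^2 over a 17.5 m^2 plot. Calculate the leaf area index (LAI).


Formula: LAI = total leaf area / ground area  (dimensionless)
LAI = 52.8 m^2 / 17.5 m^2
LAI = 3.02

3.02


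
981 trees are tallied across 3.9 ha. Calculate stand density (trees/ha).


Formula: Stand Density = N_trees / Area_ha
Density = 981 trees / 3.9 ha
Density = 252 trees/ha

252


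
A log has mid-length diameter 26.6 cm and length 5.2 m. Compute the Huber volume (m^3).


Huber: V = Am * L,  Am = pi*(Dm/200)^2
Am = pi*(26.6/200)^2 = 0.055572 m^2
V = 0.055572*5.2 = 0.289 m^3

0.289


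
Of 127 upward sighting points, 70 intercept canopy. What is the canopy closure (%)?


Formula: Canopy closure = covered points / total points * 100
Closure = 70 / 127 * 100
Closure = 0.5512 * 100 = 55.1%

55.1


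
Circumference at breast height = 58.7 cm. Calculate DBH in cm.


Formula: DBH = C / pi
DBH = 58.7 / pi
pi = 3.14159...
DBH = 18.7 cm

18.7


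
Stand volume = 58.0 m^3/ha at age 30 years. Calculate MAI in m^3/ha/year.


Formula: MAI = Total Volume / Stand Age
MAI = 58.0 m^3/ha / 30 years
MAI = 1.93 m^3/ha/year

1.93


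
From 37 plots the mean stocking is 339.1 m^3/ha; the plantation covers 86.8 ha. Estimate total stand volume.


Formula: Total Volume = Mean Volume per ha * Total Area
Total Volume = 339.1 m^3/ha * 86.8 ha
Total Volume = 29434 m^3

29434


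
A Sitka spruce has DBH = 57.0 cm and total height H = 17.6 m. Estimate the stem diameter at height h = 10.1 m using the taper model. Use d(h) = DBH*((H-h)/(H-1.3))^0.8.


Taper: d(h) = DBH * ((H - h) / (H - 1.3))^0.8
Numerator = H - h = 17.6 - 10.1 = 7.5 m
Denominator = H - 1.3 = 17.6 - 1.3 = 16.3 m
Ratio = 7.5 / 16.3 = 0.46012
d = 57.0 * 0.46012^0.8 = 30.6 cm

30.6


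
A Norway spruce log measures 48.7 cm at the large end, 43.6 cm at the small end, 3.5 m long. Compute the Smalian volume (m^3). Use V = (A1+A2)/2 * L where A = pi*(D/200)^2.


Smalian: V = (A1 + A2)/2 * L,  A = pi*(D/200)^2
A1 = pi*(48.7/200)^2 = 0.186272 m^2
A2 = pi*(43.6/200)^2 = 0.149301 m^2
V = (0.186272+0.149301)/2*3.5 = 0.5873 m^3

0.5873


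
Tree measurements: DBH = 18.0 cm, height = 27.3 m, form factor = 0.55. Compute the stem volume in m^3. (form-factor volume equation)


Formula: V = pi * (DBH/200)^2 * H * ff
Radius = DBH/200 = 18.0/200 = 0.09 m
Radius^2 = 0.09^2 = 0.0081 m^2
V = pi * 0.0081 * 27.3 * 0.55
V = 0.382 m^3

0.382


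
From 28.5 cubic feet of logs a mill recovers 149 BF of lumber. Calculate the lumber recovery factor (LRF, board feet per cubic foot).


Formula: LRF = Lumber Output (BF) / Log Input (ft^3)
LRF = 149 BF / 28.5 ft^3
LRF = 5.23 BF/ft^3

5.23


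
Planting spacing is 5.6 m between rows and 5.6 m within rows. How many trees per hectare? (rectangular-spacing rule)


Formula: TPH = 10000 m^2/ha / (spacing_x * spacing_y)
Area per tree = 5.6 m * 5.6 m = 31.36 m^2
TPH = 10000 / 31.36 = 319 trees/ha

319


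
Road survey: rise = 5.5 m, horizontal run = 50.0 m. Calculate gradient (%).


Formula: Gradient = rise / run * 100
Gradient = 5.5 / 50.0 * 100 = 11.0%

11.0


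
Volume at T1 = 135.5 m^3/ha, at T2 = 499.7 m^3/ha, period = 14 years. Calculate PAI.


Formula: PAI = (V_T2 - V_T1) / (T2 - T1)
Volume increment = 499.7 - 135.5 = 364.2 m^3/ha
PAI = 364.2 / 14 = 26.01 m^3/ha/year

26.01


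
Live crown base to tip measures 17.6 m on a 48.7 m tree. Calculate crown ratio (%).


Formula: Crown Ratio = (Crown Length / Total Height) * 100
CR = (17.6 m / 48.7 m) * 100
CR = 0.3614 * 100 = 36.1%

36.1


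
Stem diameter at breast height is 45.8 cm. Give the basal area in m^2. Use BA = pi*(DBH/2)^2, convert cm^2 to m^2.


Formula: BA = pi * (DBH/2)^2 / 10000  (cm^2 to m^2)
Radius = DBH/2 = 45.8/2 = 22.9 cm
BA = pi * 22.9^2 / 10000
   = 1647.4826 cm^2 / 10000
   = 0.1647 m^2

0.1647


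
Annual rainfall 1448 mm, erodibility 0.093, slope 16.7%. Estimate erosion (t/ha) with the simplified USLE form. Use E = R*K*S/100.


Formula: E = R * K * S / 100  (simplified USLE)
R * K = 1448 * 0.093 = 134.664
E = 134.664 * 16.7 / 100 = 22.49 t/ha

22.49


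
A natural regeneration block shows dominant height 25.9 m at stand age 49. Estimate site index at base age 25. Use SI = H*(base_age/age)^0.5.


Formula: SI = H_dom * (base_age / age)^0.5
Age ratio = 25 / 49 = 0.5102
sqrt(age_ratio) = 0.71429
SI = 25.9 * 0.71429 = 18.5 m

18.5


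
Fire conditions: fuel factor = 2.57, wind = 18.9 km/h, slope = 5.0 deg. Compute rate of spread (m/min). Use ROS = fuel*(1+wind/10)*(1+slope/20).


Formula: ROS = fuel * (1 + wind/10) * (1 + slope/20)
Wind factor = 1 + 18.9/10 = 2.89
Slope factor = 1 + 5.0/20 = 1.25
ROS = 2.57 * 2.89 * 1.25 = 9.28 m/min

9.28


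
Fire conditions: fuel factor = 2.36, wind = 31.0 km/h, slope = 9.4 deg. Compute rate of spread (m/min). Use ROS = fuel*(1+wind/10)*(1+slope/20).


Formula: ROS = fuel * (1 + wind/10) * (1 + slope/20)
Wind factor = 1 + 31.0/10 = 4.1
Slope factor = 1 + 9.4/20 = 1.47
ROS = 2.36 * 4.1 * 1.47 = 14.22 m/min

14.22


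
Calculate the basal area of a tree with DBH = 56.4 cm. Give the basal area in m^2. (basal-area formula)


Formula: BA = pi * (DBH/2)^2 / 10000  (cm^2 to m^2)
Radius = DBH/2 = 56.4/2 = 28.2 cm
BA = pi * 28.2^2 / 10000
   = 2498.3201 cm^2 / 10000
   = 0.2498 m^2

0.2498


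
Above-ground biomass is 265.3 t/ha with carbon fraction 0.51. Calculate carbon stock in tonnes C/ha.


Formula: Carbon Stock = Biomass * Carbon Fraction
C = 265.3 t/ha * 0.51
C = 135.3 t C/ha

135.3


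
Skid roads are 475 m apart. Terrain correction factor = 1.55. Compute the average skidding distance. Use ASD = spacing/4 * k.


Formula: ASD = (spacing / 4) * correction
Uncorrected distance = spacing / 4 = 475 / 4 = 118.75 m
ASD = 118.75 * 1.55 = 184 m

184


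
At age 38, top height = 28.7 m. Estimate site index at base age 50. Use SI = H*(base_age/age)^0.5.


Formula: SI = H_dom * (base_age / age)^0.5
Age ratio = 50 / 38 = 1.31579
sqrt(age_ratio) = 1.14708
SI = 28.7 * 1.14708 = 32.9 m

32.9


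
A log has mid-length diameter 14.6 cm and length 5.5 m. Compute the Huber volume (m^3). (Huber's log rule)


Huber: V = Am * L,  Am = pi*(Dm/200)^2
Am = pi*(14.6/200)^2 = 0.016742 m^2
V = 0.016742*5.5 = 0.0921 m^3

0.0921


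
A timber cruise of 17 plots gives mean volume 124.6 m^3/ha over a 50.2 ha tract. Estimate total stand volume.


Formula: Total Volume = Mean Volume per ha * Total Area
Total Volume = 124.6 m^3/ha * 50.2 ha
Total Volume = 6255 m^3

6255


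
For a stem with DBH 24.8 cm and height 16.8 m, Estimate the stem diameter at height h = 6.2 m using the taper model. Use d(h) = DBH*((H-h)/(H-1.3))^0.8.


Taper: d(h) = DBH * ((H - h) / (H - 1.3))^0.8
Numerator = H - h = 16.8 - 6.2 = 10.6 m
Denominator = H - 1.3 = 16.8 - 1.3 = 15.5 m
Ratio = 10.6 / 15.5 = 0.68387
d = 24.8 * 0.68387^0.8 = 18.3 cm

18.3


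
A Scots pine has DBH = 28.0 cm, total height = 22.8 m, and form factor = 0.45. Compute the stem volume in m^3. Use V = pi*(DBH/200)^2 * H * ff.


Formula: V = pi * (DBH/200)^2 * H * ff
Radius = DBH/200 = 28.0/200 = 0.14 m
Radius^2 = 0.14^2 = 0.0196 m^2
V = pi * 0.0196 * 22.8 * 0.45
V = 0.632 m^3

0.632


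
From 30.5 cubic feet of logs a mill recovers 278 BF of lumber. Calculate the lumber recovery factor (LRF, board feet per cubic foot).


Formula: LRF = Lumber Output (BF) / Log Input (ft^3)
LRF = 278 BF / 30.5 ft^3
LRF = 9.11 BF/ft^3

9.11


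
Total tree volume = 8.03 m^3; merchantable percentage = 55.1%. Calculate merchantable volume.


Formula: MV = V_total * (merchantable_pct / 100)
Merchantable fraction = 55.1% / 100 = 0.551
MV = 8.03 m^3 * 0.551 = 4.425 m^3

4.425


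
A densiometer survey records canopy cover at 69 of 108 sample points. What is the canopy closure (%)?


Formula: Canopy closure = covered points / total points * 100
Closure = 69 / 108 * 100
Closure = 0.6389 * 100 = 63.9%

63.9


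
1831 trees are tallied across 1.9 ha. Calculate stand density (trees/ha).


Formula: Stand Density = N_trees / Area_ha
Density = 1831 trees / 1.9 ha
Density = 964 trees/ha

964


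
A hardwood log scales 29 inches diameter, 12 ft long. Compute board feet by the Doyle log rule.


Doyle: BF = (D - 4)^2 * L / 16
Adjusted diameter = 29 - 4 = 25 in
(D-4)^2 = 25^2 = 625
BF = 625 * 12 / 16 = 469 BF

469


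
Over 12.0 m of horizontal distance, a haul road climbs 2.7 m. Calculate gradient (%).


Formula: Gradient = rise / run * 100
Gradient = 2.7 / 12.0 * 100 = 22.5%

22.5


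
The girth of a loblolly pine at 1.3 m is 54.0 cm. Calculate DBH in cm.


Formula: DBH = C / pi
DBH = 54.0 / pi
pi = 3.14159...
DBH = 17.2 cm

17.2


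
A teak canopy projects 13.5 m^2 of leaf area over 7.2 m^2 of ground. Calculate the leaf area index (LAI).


Formula: LAI = total leaf area / ground area  (dimensionless)
LAI = 13.5 m^2 / 7.2 m^2
LAI = 1.88

1.88


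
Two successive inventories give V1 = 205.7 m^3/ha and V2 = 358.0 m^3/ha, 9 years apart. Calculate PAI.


Formula: PAI = (V_T2 - V_T1) / (T2 - T1)
Volume increment = 358.0 - 205.7 = 152.3 m^3/ha
PAI = 152.3 / 9 = 16.92 m^3/ha/year

16.92


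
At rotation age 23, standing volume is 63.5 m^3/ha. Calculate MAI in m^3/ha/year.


Formula: MAI = Total Volume / Stand Age
MAI = 63.5 m^3/ha / 23 years
MAI = 2.76 m^3/ha/year

2.76


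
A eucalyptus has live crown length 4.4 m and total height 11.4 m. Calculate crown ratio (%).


Formula: Crown Ratio = (Crown Length / Total Height) * 100
CR = (4.4 m / 11.4 m) * 100
CR = 0.386 * 100 = 38.6%

38.6


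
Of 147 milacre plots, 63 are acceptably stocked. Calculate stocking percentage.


Formula: Stocking % = stocked plots / total plots * 100
Stocking = 63 / 147 * 100
Stocking = 0.4286 * 100 = 42.9%

42.9


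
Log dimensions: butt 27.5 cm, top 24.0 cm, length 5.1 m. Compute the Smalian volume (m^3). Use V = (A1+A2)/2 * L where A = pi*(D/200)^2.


Smalian: V = (A1 + A2)/2 * L,  A = pi*(D/200)^2
A1 = pi*(27.5/200)^2 = 0.059396 m^2
A2 = pi*(24.0/200)^2 = 0.045239 m^2
V = (0.059396+0.045239)/2*5.1 = 0.2668 m^3

0.2668


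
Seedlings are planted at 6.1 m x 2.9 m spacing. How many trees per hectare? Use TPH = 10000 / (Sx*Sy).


Formula: TPH = 10000 m^2/ha / (spacing_x * spacing_y)
Area per tree = 6.1 m * 2.9 m = 17.69 m^2
TPH = 10000 / 17.69 = 565 trees/ha

565


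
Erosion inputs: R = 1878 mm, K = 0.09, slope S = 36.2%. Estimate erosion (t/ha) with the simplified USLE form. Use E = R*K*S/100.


Formula: E = R * K * S / 100  (simplified USLE)
R * K = 1878 * 0.09 = 169.02
E = 169.02 * 36.2 / 100 = 61.19 t/ha

61.19


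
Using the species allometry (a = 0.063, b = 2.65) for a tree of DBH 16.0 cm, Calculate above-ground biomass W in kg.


Formula: W = a * DBH^b  (allometric power law)
DBH^b = 16.0^2.65 = 1552.0938
W = 0.063 * 1552.0938 = 97.8 kg

97.8


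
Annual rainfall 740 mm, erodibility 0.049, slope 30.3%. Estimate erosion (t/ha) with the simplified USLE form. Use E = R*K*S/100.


Formula: E = R * K * S / 100  (simplified USLE)
R * K = 740 * 0.049 = 36.26
E = 36.26 * 30.3 / 100 = 10.99 t/ha

10.99


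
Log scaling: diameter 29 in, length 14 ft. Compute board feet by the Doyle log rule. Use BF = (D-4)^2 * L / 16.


Doyle: BF = (D - 4)^2 * L / 16
Adjusted diameter = 29 - 4 = 25 in
(D-4)^2 = 25^2 = 625
BF = 625 * 14 / 16 = 547 BF

547


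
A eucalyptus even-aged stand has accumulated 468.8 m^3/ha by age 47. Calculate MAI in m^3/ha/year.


Formula: MAI = Total Volume / Stand Age
MAI = 468.8 m^3/ha / 47 years
MAI = 9.97 m^3/ha/year

9.97


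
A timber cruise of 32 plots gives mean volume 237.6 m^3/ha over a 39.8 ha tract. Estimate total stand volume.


Formula: Total Volume = Mean Volume per ha * Total Area
Total Volume = 237.6 m^3/ha * 39.8 ha
Total Volume = 9456 m^3

9456


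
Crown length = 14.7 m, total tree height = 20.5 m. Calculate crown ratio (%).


Formula: Crown Ratio = (Crown Length / Total Height) * 100
CR = (14.7 m / 20.5 m) * 100
CR = 0.7171 * 100 = 71.7%

71.7


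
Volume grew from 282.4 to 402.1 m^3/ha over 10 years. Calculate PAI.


Formula: PAI = (V_T2 - V_T1) / (T2 - T1)
Volume increment = 402.1 - 282.4 = 119.7 m^3/ha
PAI = 119.7 / 10 = 11.97 m^3/ha/year

11.97


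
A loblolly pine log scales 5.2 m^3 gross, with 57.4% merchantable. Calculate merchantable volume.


Formula: MV = V_total * (merchantable_pct / 100)
Merchantable fraction = 57.4% / 100 = 0.574
MV = 5.2 m^3 * 0.574 = 2.985 m^3

2.985


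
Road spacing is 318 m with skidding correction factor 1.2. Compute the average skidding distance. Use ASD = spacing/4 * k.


Formula: ASD = (spacing / 4) * correction
Uncorrected distance = spacing / 4 = 318 / 4 = 79.5 m
ASD = 79.5 * 1.2 = 95 m

95


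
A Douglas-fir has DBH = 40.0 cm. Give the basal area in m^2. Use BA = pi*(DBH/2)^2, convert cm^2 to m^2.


Formula: BA = pi * (DBH/2)^2 / 10000  (cm^2 to m^2)
Radius = DBH/2 = 40.0/2 = 20.0 cm
BA = pi * 20.0^2 / 10000
   = 1256.6371 cm^2 / 10000
   = 0.1257 m^2

0.1257


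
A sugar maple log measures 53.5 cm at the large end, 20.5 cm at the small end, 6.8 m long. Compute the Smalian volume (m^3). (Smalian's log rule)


Smalian: V = (A1 + A2)/2 * L,  A = pi*(D/200)^2
A1 = pi*(53.5/200)^2 = 0.224801 m^2
A2 = pi*(20.5/200)^2 = 0.033006 m^2
V = (0.224801+0.033006)/2*6.8 = 0.8765 m^3

0.8765


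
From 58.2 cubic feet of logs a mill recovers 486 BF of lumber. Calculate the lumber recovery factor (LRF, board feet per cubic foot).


Formula: LRF = Lumber Output (BF) / Log Input (ft^3)
LRF = 486 BF / 58.2 ft^3
LRF = 8.35 BF/ft^3

8.35


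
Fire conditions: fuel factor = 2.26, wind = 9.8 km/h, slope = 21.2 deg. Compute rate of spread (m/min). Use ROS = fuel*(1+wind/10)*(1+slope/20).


Formula: ROS = fuel * (1 + wind/10) * (1 + slope/20)
Wind factor = 1 + 9.8/10 = 1.98
Slope factor = 1 + 21.2/20 = 2.06
ROS = 2.26 * 1.98 * 2.06 = 9.22 m/min

9.22


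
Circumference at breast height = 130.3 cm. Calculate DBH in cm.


Formula: DBH = C / pi
DBH = 130.3 / pi
pi = 3.14159...
DBH = 41.5 cm

41.5


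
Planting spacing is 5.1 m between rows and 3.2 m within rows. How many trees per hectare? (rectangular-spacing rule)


Formula: TPH = 10000 m^2/ha / (spacing_x * spacing_y)
Area per tree = 5.1 m * 3.2 m = 16.32 m^2
TPH = 10000 / 16.32 = 613 trees/ha

613


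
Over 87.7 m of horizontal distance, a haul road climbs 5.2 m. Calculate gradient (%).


Formula: Gradient = rise / run * 100
Gradient = 5.2 / 87.7 * 100 = 5.9%

5.9


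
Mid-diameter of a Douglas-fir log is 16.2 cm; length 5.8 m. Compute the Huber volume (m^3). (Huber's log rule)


Huber: V = Am * L,  Am = pi*(Dm/200)^2
Am = pi*(16.2/200)^2 = 0.020612 m^2
V = 0.020612*5.8 = 0.1195 m^3

0.1195


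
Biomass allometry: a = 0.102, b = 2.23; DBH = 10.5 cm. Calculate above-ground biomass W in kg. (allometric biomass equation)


Formula: W = a * DBH^b  (allometric power law)
DBH^b = 10.5^2.23 = 189.3443
W = 0.102 * 189.3443 = 19.3 kg

19.3


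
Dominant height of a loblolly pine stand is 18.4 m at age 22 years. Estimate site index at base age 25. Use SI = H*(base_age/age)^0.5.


Formula: SI = H_dom * (base_age / age)^0.5
Age ratio = 25 / 22 = 1.13636
sqrt(age_ratio) = 1.066
SI = 18.4 * 1.066 = 19.6 m

19.6


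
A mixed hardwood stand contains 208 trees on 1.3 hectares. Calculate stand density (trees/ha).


Formula: Stand Density = N_trees / Area_ha
Density = 208 trees / 1.3 ha
Density = 160 trees/ha

160


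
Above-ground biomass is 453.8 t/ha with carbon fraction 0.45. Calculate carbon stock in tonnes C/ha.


Formula: Carbon Stock = Biomass * Carbon Fraction
C = 453.8 t/ha * 0.45
C = 204.2 t C/ha

204.2


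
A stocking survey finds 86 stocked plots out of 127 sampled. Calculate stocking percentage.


Formula: Stocking % = stocked plots / total plots * 100
Stocking = 86 / 127 * 100
Stocking = 0.6772 * 100 = 67.7%

67.7


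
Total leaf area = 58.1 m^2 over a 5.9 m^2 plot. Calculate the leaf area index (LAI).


Formula: LAI = total leaf area / ground area  (dimensionless)
LAI = 58.1 m^2 / 5.9 m^2
LAI = 9.85

9.85


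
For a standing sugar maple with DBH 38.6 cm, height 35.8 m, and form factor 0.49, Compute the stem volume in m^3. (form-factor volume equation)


Formula: V = pi * (DBH/200)^2 * H * ff
Radius = DBH/200 = 38.6/200 = 0.193 m
Radius^2 = 0.193^2 = 0.037249 m^2
V = pi * 0.037249 * 35.8 * 0.49
V = 2.053 m^3

2.053


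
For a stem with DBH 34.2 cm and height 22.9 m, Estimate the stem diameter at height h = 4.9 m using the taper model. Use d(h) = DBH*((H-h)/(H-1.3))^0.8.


Taper: d(h) = DBH * ((H - h) / (H - 1.3))^0.8
Numerator = H - h = 22.9 - 4.9 = 18.0 m
Denominator = H - 1.3 = 22.9 - 1.3 = 21.6 m
Ratio = 18.0 / 21.6 = 0.83333
d = 34.2 * 0.83333^0.8 = 29.6 cm

29.6


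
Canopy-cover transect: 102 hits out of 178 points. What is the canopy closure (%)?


Formula: Canopy closure = covered points / total points * 100
Closure = 102 / 178 * 100
Closure = 0.573 * 100 = 57.3%

57.3


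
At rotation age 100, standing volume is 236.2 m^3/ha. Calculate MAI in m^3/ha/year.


Formula: MAI = Total Volume / Stand Age
MAI = 236.2 m^3/ha / 100 years
MAI = 2.36 m^3/ha/year

2.36


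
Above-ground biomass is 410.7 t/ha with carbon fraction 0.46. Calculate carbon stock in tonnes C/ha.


Formula: Carbon Stock = Biomass * Carbon Fraction
C = 410.7 t/ha * 0.46
C = 188.9 t C/ha

188.9


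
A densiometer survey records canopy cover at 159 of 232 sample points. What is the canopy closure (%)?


Formula: Canopy closure = covered points / total points * 100
Closure = 159 / 232 * 100
Closure = 0.6853 * 100 = 68.5%

68.5


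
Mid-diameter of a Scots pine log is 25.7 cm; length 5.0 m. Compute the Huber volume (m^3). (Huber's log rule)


Huber: V = Am * L,  Am = pi*(Dm/200)^2
Am = pi*(25.7/200)^2 = 0.051875 m^2
V = 0.051875*5.0 = 0.2594 m^3

0.2594


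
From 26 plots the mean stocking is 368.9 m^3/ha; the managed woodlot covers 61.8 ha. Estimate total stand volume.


Formula: Total Volume = Mean Volume per ha * Total Area
Total Volume = 368.9 m^3/ha * 61.8 ha
Total Volume = 22798 m^3

22798


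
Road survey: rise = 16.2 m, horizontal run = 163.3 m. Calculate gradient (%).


Formula: Gradient = rise / run * 100
Gradient = 16.2 / 163.3 * 100 = 9.9%

9.9


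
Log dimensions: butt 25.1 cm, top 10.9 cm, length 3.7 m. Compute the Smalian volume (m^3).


Smalian: V = (A1 + A2)/2 * L,  A = pi*(D/200)^2
A1 = pi*(25.1/200)^2 = 0.049481 m^2
A2 = pi*(10.9/200)^2 = 0.009331 m^2
V = (0.049481+0.009331)/2*3.7 = 0.1088 m^3

0.1088


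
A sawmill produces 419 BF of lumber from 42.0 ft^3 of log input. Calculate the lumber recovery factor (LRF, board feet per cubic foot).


Formula: LRF = Lumber Output (BF) / Log Input (ft^3)
LRF = 419 BF / 42.0 ft^3
LRF = 9.98 BF/ft^3

9.98


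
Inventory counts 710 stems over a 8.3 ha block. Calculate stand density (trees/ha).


Formula: Stand Density = N_trees / Area_ha
Density = 710 trees / 8.3 ha
Density = 86 trees/ha

86


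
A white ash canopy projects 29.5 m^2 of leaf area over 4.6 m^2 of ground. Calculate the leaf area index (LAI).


Formula: LAI = total leaf area / ground area  (dimensionless)
LAI = 29.5 m^2 / 4.6 m^2
LAI = 6.41

6.41


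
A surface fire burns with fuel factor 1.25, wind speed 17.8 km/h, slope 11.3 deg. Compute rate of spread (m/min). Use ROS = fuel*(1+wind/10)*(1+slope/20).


Formula: ROS = fuel * (1 + wind/10) * (1 + slope/20)
Wind factor = 1 + 17.8/10 = 2.78
Slope factor = 1 + 11.3/20 = 1.565
ROS = 1.25 * 2.78 * 1.565 = 5.44 m/min

5.44
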